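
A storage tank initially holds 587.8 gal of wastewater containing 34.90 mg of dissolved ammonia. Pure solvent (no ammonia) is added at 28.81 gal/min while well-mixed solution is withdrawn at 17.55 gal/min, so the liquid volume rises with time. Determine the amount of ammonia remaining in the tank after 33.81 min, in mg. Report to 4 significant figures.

Total volume: dV/dt = Q_in − Q_out = 11.2600 gal/min, so V(t) = 587.8 + 11.2600 t and V(33.81) = 968.501 gal.
Solute balance: dm/dt = 0 − Q_out C = −Q_out m/V(t).
Separate: dm/m = −Q_out dt/V(t) ⇒ ln(m/m₀) = −(Q_out/(Q_in−Q_out)) ln(V/V₀).
m = m₀ (V₀/V)^(Q_out/(Q_in−Q_out)) = 34.90 × (587.8/968.501)^(1.55861) = 16.0254 mg.

16.03 mg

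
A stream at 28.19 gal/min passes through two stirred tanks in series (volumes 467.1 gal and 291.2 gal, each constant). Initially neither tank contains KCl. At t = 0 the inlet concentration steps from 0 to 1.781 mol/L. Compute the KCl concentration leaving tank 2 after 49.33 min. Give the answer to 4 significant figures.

Each tank obeys Vᵢ dCᵢ/dt = Q(Cᵢ₋₁ − Cᵢ), so τᵢ = Vᵢ/Q.
τ₁ = 467.1/28.19 = 16.5697 min; τ₂ = 291.2/28.19 = 10.3299 min.
Solving the cascade with C₁(0)=C₂(0)=0 gives C₂(t) = C_in[1 − (τ₁ e^(−t/τ₁) − τ₂ e^(−t/τ₂))/(τ₁ − τ₂)].
At t = 49.33: e^(−t/τ₁) = 0.0509393, e^(−t/τ₂) = 0.00843424.
C₂ = 1.781·[1 − (16.5697·0.0509393 − 10.3299·0.00843424)/(6.23980)] = 1.781·0.878694 = 1.56495 mol/L.

1.565 mol/L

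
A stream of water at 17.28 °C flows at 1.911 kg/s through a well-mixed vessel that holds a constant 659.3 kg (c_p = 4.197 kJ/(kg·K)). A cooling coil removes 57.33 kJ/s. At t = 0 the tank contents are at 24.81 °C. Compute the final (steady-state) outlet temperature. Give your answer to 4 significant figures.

10.13 °C

M c_p dT/dt = ṁ c_p (T_in − T) − Q̇.
At steady state dT/dt = 0 ⇒ T_ss = T_in − Q̇/(ṁ c_p) = 17.28 − 57.33/(1.911·4.197) = 10.1320 °C.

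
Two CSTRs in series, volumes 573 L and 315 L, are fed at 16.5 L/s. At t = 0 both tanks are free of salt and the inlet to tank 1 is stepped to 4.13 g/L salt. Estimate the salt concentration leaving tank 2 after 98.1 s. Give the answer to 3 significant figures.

3.62 g/L

Each tank obeys Vᵢ dCᵢ/dt = Q(Cᵢ₋₁ − Cᵢ), so τᵢ = Vᵢ/Q.
τ₁ = 573/16.5 = 34.727 s; τ₂ = 315/16.5 = 19.091 s.
Solving the cascade with C₁(0)=C₂(0)=0 gives C₂(t) = C_in[1 − (τ₁ e^(−t/τ₁) − τ₂ e^(−t/τ₂))/(τ₁ − τ₂)].
At t = 98.1: e^(−t/τ₁) = 0.059316, e^(−t/τ₂) = 0.0058661.
C₂ = 4.13·[1 − (34.727·0.059316 − 19.091·0.0058661)/(15.636)] = 4.13·0.87542 = 3.6155 g/L.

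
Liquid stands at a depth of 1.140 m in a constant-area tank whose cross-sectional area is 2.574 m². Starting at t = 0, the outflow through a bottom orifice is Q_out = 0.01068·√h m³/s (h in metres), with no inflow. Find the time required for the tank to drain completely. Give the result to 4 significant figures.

514.7 s

A dh/dt = −Q_out = −0.01068 √h.
∫ h^(−1/2) dh = −(0.01068/A) ∫ dt, giving 2√h = 2√h₀ − (0.01068/A) t.
Set h = 0: 2√h₀ = (0.01068/A) t_empty ⇒ t_empty = 2A√h₀/0.01068.
t_empty = 2·2.574·√1.140/0.01068 = 5.14800·1.06771/0.01068 = 514.659 s.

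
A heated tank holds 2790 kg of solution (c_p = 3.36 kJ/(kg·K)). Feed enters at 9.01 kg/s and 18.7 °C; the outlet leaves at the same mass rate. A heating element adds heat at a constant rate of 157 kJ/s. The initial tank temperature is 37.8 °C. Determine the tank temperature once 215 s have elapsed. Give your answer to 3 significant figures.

M c_p dT/dt = ṁ c_p (T_in − T) + Q̇.
τ = M/ṁ = 309.66 s; T_ss = T_in + Q̇/(ṁ c_p) = 18.7 + 157/(9.01·3.36) = 23.886 °C.
Integrating: T(t) = T_ss + (T₀ − T_ss) e^(−t/τ).
T(215) = 23.886 + (13.914)·e^(−215/309.66) = 23.886 + (13.914)·0.49941 = 30.835 °C.

30.8 °C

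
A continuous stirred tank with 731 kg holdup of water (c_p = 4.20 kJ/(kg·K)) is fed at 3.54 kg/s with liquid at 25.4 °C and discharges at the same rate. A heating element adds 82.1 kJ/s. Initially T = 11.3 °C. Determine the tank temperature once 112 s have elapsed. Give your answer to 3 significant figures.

19.5 °C

M c_p dT/dt = ṁ c_p (T_in − T) + Q̇.
Rearrange: dT/dt = (T_ss − T)/τ with τ = M/ṁ = 206.50 s and T_ss = T_in + Q̇/(ṁ c_p) = 30.922 °C.
Integrating: T(t) = T_ss + (T₀ − T_ss) e^(−t/τ).
T(112) = 30.922 + (-19.622)·e^(−112/206.50) = 30.922 + (-19.622)·0.58136 = 19.514 °C.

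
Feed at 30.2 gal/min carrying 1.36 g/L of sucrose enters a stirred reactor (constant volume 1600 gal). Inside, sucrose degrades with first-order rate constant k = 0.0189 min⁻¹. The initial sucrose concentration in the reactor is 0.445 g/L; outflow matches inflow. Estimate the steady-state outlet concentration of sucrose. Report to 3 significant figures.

0.680 g/L

V dC/dt = Q(C_in − C) − k V C.
Steady state (dC/dt = 0): C_ss = Q C_in/(Q + kV) = C_in/(1 + kV/Q).
C_ss = 30.2·1.36/(30.2 + 0.0189·1600) = 41.072/60.440 = 0.67955 g/L.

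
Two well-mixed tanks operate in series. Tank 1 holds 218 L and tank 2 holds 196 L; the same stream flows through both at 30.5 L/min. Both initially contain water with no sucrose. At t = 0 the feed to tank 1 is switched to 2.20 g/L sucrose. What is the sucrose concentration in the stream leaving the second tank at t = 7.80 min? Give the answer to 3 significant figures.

Each tank obeys Vᵢ dCᵢ/dt = Q(Cᵢ₋₁ − Cᵢ), so τᵢ = Vᵢ/Q.
τ₁ = 218/30.5 = 7.1475 min; τ₂ = 196/30.5 = 6.4262 min.
Solving the cascade with C₁(0)=C₂(0)=0 gives C₂(t) = C_in[1 − (τ₁ e^(−t/τ₁) − τ₂ e^(−t/τ₂))/(τ₁ − τ₂)].
At t = 7.80: e^(−t/τ₁) = 0.33578, e^(−t/τ₂) = 0.29707.
C₂ = 2.20·[1 − (7.1475·0.33578 − 6.4262·0.29707)/(0.72131)] = 2.20·0.31933 = 0.70253 g/L.

0.703 g/L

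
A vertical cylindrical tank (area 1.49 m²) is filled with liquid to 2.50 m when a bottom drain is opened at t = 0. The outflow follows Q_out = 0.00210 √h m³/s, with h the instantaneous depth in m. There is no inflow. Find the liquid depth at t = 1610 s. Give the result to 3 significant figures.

Unsteady balance on liquid volume: A dh/dt = −0.00210 √h.
This is separable: 2 d(√h)/dt = −0.00210/A, so √h = √h₀ − (0.00210/(2A)) t.
√h = √2.50 − 0.00210·1610/(2·1.49) = 1.5811 − 1.1346 = 0.44658.
h = 0.44658² = 0.19943 m.

0.199 m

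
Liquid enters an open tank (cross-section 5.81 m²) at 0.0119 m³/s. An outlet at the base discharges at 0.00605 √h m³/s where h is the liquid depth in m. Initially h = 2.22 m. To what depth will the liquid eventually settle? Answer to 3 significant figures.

Level balance: A dh/dt = 0.0119 − 0.00605 √h. Setting dh/dt = 0:
Q_in = 0.00605 √h_ss ⇒ √h_ss = 0.0119/0.00605 = 1.9669.
h_ss = 1.9669² = 3.8689 m. (Since h₀ = 2.22 m < h_ss, the level will rise toward this value.)

3.87 m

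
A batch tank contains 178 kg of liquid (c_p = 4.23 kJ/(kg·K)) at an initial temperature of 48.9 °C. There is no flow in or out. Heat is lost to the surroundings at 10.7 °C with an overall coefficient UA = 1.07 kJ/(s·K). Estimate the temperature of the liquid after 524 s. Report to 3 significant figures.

28.8 °C

M c_p dT/dt = −UA(T − T_amb).
dT/dt = (T_ss − T)/τ with T_ss = T_amb = 10.700 °C, τ = M c_p/UA = 178·4.23/1.07 = 703.68 s.
This is linear first-order; T(t) = T_ss + (T₀ − T_ss) e^(−t/τ).
T(524) = 10.700 + (38.200)·0.47490 = 28.841 °C.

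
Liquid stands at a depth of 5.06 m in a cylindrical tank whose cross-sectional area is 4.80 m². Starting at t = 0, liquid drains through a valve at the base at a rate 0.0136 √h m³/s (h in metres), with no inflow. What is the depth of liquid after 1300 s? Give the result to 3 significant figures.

Mass balance (ρ constant): A dh/dt = −0.0136 √h.
This is separable: 2 d(√h)/dt = −0.0136/A, so √h = √h₀ − (0.0136/(2A)) t.
√h = √5.06 − 0.0136·1300/(2·4.80) = 2.2494 − 1.8417 = 0.40778.
h = 0.40778² = 0.16628 m.

0.166 m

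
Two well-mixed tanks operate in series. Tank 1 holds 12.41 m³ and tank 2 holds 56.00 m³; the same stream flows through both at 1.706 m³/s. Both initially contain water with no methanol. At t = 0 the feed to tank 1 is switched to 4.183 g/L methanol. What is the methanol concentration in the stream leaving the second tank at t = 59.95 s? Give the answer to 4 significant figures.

Each tank obeys Vᵢ dCᵢ/dt = Q(Cᵢ₋₁ − Cᵢ), so τᵢ = Vᵢ/Q.
τ₁ = 12.41/1.706 = 7.27433 s; τ₂ = 56.00/1.706 = 32.8253 s.
Tank 1: C₁ = C_in(1 − e^(−t/τ₁)). Tank 2 (τ₁ ≠ τ₂): C₂ = C_in[1 − (τ₁ e^(−t/τ₁) − τ₂ e^(−t/τ₂))/(τ₁ − τ₂)].
At t = 59.95: e^(−t/τ₁) = 0.000263538, e^(−t/τ₂) = 0.161003.
C₂ = 4.183·[1 − (7.27433·0.000263538 − 32.8253·0.161003)/(-25.5510)] = 4.183·0.793235 = 3.31810 g/L.

3.318 g/L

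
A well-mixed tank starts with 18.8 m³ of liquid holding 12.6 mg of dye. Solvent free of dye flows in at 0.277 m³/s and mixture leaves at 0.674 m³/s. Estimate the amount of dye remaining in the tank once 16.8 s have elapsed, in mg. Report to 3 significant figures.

Let m(t) be the amount of dye. Volume: V(t) = V₀ + (Q_in − Q_out) t = 18.8 − 0.39700 t; V(16.8) = 12.130 m³.
Species balance (pure solvent in): dm/dt = −Q_out · m/V(t).
dm/m = −Q_out dt/(V₀ − 0.39700 t); integrating gives ln(m/m₀) = −(Q_out/(Q_in−Q_out)) ln(V/V₀).
m = m₀ (V₀/V)^(Q_out/(Q_in−Q_out)) = 12.6 × (18.8/12.130)^(-1.6977) = 5.9885 mg.

5.99 mg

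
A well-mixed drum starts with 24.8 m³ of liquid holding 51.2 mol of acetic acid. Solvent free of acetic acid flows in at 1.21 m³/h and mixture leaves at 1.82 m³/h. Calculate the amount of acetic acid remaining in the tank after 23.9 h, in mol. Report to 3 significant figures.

3.64 mol

Total volume: dV/dt = Q_in − Q_out = -0.61000 m³/h, so V(t) = 24.8 − 0.61000 t and V(23.9) = 10.221 m³.
Species balance (pure solvent in): dm/dt = −Q_out · m/V(t).
dm/m = −Q_out dt/(V₀ − 0.61000 t); integrating gives ln(m/m₀) = −(Q_out/(Q_in−Q_out)) ln(V/V₀).
m = m₀ (V₀/V)^(Q_out/(Q_in−Q_out)) = 51.2 × (24.8/10.221)^(-2.9836) = 3.6367 mol.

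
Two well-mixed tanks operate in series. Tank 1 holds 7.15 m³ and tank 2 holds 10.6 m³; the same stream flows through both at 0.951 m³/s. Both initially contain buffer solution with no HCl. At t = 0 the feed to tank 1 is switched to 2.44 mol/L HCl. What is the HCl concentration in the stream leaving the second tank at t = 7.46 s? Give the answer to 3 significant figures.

0.476 mol/L

Species balance on tank i: dCᵢ/dt = (Cᵢ₋₁ − Cᵢ)/τᵢ with τᵢ = Vᵢ/Q.
τ₁ = 7.15/0.951 = 7.5184 s; τ₂ = 10.6/0.951 = 11.146 s.
Tank 1: C₁ = C_in(1 − e^(−t/τ₁)). Tank 2 (τ₁ ≠ τ₂): C₂ = C_in[1 − (τ₁ e^(−t/τ₁) − τ₂ e^(−t/τ₂))/(τ₁ − τ₂)].
At t = 7.46: e^(−t/τ₁) = 0.37075, e^(−t/τ₂) = 0.51207.
C₂ = 2.44·[1 − (7.5184·0.37075 − 11.146·0.51207)/(-3.6278)] = 2.44·0.19504 = 0.47589 mol/L.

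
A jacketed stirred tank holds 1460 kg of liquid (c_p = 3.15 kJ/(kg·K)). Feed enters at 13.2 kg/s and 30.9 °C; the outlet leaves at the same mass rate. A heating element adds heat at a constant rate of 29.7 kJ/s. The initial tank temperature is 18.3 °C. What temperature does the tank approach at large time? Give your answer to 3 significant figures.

31.6 °C

First-law balance (no shaft work): M c_p dT/dt = ṁ c_p (T_in − T) + 29.7.
At steady state dT/dt = 0 ⇒ T_ss = T_in + Q̇/(ṁ c_p) = 30.9 + 29.7/(13.2·3.15) = 31.614 °C.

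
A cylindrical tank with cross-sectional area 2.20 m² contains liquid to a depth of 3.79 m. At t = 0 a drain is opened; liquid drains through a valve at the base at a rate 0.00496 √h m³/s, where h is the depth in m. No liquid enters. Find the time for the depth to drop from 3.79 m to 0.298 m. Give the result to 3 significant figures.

With no inflow, A dh/dt = −0.00496 √h.
This is separable: 2 d(√h)/dt = −0.00496/A, so √h = √h₀ − (0.00496/(2A)) t.
t = 2A(√h₀ − √h)/0.00496 = 2·2.20·(√3.79 − √0.298)/0.00496
  = 4.4000 × (1.9468 − 0.54589) / 0.00496 = 1242.7 s.

1240 s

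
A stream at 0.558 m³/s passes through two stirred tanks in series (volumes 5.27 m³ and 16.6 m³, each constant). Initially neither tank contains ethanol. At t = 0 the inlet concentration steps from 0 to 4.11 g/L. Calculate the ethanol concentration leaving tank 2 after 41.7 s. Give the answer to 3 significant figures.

Species balance on tank i: dCᵢ/dt = (Cᵢ₋₁ − Cᵢ)/τᵢ with τᵢ = Vᵢ/Q.
τ₁ = 5.27/0.558 = 9.4444 s; τ₂ = 16.6/0.558 = 29.749 s.
Tank 1: C₁ = C_in(1 − e^(−t/τ₁)). Tank 2 (τ₁ ≠ τ₂): C₂ = C_in[1 − (τ₁ e^(−t/τ₁) − τ₂ e^(−t/τ₂))/(τ₁ − τ₂)].
At t = 41.7: e^(−t/τ₁) = 0.012091, e^(−t/τ₂) = 0.24617.
C₂ = 4.11·[1 − (9.4444·0.012091 − 29.749·0.24617)/(-20.305)] = 4.11·0.64495 = 2.6507 g/L.

2.65 g/L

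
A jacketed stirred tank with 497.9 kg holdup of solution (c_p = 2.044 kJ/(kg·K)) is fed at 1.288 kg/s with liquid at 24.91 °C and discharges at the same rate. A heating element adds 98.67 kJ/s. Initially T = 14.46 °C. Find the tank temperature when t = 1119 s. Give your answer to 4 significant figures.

Energy balance: M c_p dT/dt = ṁ c_p (T_in − T) + 98.67.
Rearrange: dT/dt = (T_ss − T)/τ with τ = M/ṁ = 386.568 s and T_ss = T_in + Q̇/(ṁ c_p) = 62.3890 °C.
Integrating: T(t) = T_ss + (T₀ − T_ss) e^(−t/τ).
T(1119) = 62.3890 + (-47.9290)·e^(−1119/386.568) = 62.3890 + (-47.9290)·0.0553155 = 59.7378 °C.

59.74 °C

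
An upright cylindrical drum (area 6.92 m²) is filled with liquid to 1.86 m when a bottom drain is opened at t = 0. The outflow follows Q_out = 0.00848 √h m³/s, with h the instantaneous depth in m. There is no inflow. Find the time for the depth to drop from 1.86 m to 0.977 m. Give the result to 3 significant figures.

613 s

A dh/dt = −Q_out = −0.00848 √h.
∫ h^(−1/2) dh = −(0.00848/A) ∫ dt, giving 2√h = 2√h₀ − (0.00848/A) t.
t = 2A(√h₀ − √h)/0.00848 = 2·6.92·(√1.86 − √0.977)/0.00848
  = 13.840 × (1.3638 − 0.98843) / 0.00848 = 612.66 s.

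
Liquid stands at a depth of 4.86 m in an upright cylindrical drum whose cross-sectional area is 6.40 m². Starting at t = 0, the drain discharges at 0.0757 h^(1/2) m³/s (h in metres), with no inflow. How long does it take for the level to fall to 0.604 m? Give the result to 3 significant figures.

Accumulation of liquid (constant cross-section A): A dh/dt = −0.0757 √h.
Separate and integrate: 2(√h − √h₀) = −(0.0757/A) t.
t = 2A(√h₀ − √h)/0.0757 = 2·6.40·(√4.86 − √0.604)/0.0757
  = 12.800 × (2.2045 − 0.77717) / 0.0757 = 241.35 s.

241 s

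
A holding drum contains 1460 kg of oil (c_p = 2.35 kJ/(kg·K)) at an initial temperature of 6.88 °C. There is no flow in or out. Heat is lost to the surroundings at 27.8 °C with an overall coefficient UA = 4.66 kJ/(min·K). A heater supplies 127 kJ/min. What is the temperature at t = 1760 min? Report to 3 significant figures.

50.6 °C

M c_p dT/dt = −UA(T − T_amb) + Q̇.
dT/dt = (T_ss − T)/τ with T_ss = T_amb + Q̇/UA = 27.8 + 127/4.66 = 55.053 °C, τ = M c_p/UA = 1460·2.35/4.66 = 736.27 min.
This is linear first-order; T(t) = T_ss + (T₀ − T_ss) e^(−t/τ).
T(1760) = 55.053 + (-48.173)·0.091589 = 50.641 °C.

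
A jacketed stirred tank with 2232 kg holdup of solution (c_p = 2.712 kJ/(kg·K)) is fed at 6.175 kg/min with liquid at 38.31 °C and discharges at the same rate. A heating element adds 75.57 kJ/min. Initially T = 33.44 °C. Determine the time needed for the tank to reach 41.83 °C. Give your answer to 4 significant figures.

Heat balance on the well-mixed liquid: M c_p dT/dt = ṁ c_p (T_in − T) + 75.57.
τ = M/ṁ = 361.457 min; T_ss = T_in + Q̇/(ṁ c_p) = 42.8226 °C.
T(t) = T_ss + (T₀ − T_ss) e^(−t/τ). Set T = 41.83:
e^(−t/τ) = (41.83 − 42.8226)/(33.44 − 42.8226) = 0.105788
t = −361.457 · ln(0.105788) = 811.950 min.

812.0 min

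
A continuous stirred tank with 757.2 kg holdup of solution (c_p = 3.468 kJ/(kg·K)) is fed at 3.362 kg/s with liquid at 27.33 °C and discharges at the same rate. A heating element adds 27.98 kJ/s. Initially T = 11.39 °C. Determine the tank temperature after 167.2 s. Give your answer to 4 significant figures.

21.00 °C

Energy balance: M c_p dT/dt = ṁ c_p (T_in − T) + 27.98.
τ = M/ṁ = 225.223 s; T_ss = T_in + Q̇/(ṁ c_p) = 27.33 + 27.98/(3.362·3.468) = 29.7298 °C.
Solution: T(t) = T_ss + (T₀ − T_ss) e^(−t/τ).
T(167.2) = 29.7298 + (-18.3398)·e^(−167.2/225.223) = 29.7298 + (-18.3398)·0.475982 = 21.0004 °C.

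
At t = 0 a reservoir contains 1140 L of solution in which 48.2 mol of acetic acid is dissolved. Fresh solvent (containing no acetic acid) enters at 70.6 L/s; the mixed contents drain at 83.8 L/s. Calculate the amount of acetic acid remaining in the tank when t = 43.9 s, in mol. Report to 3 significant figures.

Let m(t) be the amount of acetic acid. Volume: V(t) = V₀ + (Q_in − Q_out) t = 1140 − 13.200 t; V(43.9) = 560.52 L.
Solute balance: dm/dt = 0 − Q_out C = −Q_out m/V(t).
dm/m = −Q_out dt/(V₀ − 13.200 t); integrating gives ln(m/m₀) = −(Q_out/(Q_in−Q_out)) ln(V/V₀).
m = m₀ (V₀/V)^(Q_out/(Q_in−Q_out)) = 48.2 × (1140/560.52)^(-6.3485) = 0.53177 mol.

0.532 mol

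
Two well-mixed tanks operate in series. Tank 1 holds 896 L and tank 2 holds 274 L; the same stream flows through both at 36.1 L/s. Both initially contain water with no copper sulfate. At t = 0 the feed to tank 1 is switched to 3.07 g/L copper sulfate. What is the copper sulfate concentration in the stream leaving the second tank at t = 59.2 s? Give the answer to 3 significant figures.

Time constants: τᵢ = Vᵢ/Q for each well-mixed tank.
τ₁ = 896/36.1 = 24.820 s; τ₂ = 274/36.1 = 7.5900 s.
Tank 1: C₁ = C_in(1 − e^(−t/τ₁)). Tank 2 (τ₁ ≠ τ₂): C₂ = C_in[1 − (τ₁ e^(−t/τ₁) − τ₂ e^(−t/τ₂))/(τ₁ − τ₂)].
At t = 59.2: e^(−t/τ₁) = 0.092073, e^(−t/τ₂) = 0.00040985.
C₂ = 3.07·[1 − (24.820·0.092073 − 7.5900·0.00040985)/(17.230)] = 3.07·0.86755 = 2.6634 g/L.

2.66 g/L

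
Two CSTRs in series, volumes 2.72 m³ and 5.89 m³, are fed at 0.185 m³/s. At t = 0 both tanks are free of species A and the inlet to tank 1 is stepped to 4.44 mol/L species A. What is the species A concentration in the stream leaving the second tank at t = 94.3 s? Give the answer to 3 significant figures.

4.02 mol/L

Time constants: τᵢ = Vᵢ/Q for each well-mixed tank.
τ₁ = 2.72/0.185 = 14.703 s; τ₂ = 5.89/0.185 = 31.838 s.
Tank 1: C₁ = C_in(1 − e^(−t/τ₁)). Tank 2 (τ₁ ≠ τ₂): C₂ = C_in[1 − (τ₁ e^(−t/τ₁) − τ₂ e^(−t/τ₂))/(τ₁ − τ₂)].
At t = 94.3: e^(−t/τ₁) = 0.0016388, e^(−t/τ₂) = 0.051721.
C₂ = 4.44·[1 − (14.703·0.0016388 − 31.838·0.051721)/(-17.135)] = 4.44·0.90531 = 4.0196 mol/L.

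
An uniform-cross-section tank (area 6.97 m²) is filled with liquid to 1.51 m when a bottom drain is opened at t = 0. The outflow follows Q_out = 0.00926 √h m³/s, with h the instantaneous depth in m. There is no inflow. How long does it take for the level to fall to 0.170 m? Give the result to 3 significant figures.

With no inflow, A dh/dt = −0.00926 √h.
This is separable: 2 d(√h)/dt = −0.00926/A, so √h = √h₀ − (0.00926/(2A)) t.
t = 2A(√h₀ − √h)/0.00926 = 2·6.97·(√1.51 − √0.170)/0.00926
  = 13.940 × (1.2288 − 0.41231) / 0.00926 = 1229.2 s.

1230 s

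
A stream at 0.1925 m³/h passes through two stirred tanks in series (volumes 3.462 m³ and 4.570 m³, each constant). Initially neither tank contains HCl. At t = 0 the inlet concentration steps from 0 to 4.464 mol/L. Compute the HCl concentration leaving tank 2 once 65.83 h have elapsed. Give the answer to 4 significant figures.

Species balance on tank i: dCᵢ/dt = (Cᵢ₋₁ − Cᵢ)/τᵢ with τᵢ = Vᵢ/Q.
τ₁ = 3.462/0.1925 = 17.9844 h; τ₂ = 4.570/0.1925 = 23.7403 h.
Solving the cascade with C₁(0)=C₂(0)=0 gives C₂(t) = C_in[1 − (τ₁ e^(−t/τ₁) − τ₂ e^(−t/τ₂))/(τ₁ − τ₂)].
At t = 65.83: e^(−t/τ₁) = 0.0257224, e^(−t/τ₂) = 0.0624789.
C₂ = 4.464·[1 − (17.9844·0.0257224 − 23.7403·0.0624789)/(-5.75584)] = 4.464·0.822674 = 3.67242 mol/L.

3.672 mol/L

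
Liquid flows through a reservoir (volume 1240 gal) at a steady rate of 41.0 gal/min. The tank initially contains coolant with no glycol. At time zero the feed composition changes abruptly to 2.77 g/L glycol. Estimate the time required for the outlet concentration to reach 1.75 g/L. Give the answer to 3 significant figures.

30.2 min

Species balance on the tank: V dC/dt = Q(C_in − C), so τ = V/Q = 30.244 min.
C(t) = C_in + (C₀ − C_in) e^(−t/τ). Set C = 1.75 and solve for t:
e^(−t/τ) = (C − C_in)/(C₀ − C_in) = (1.75 − 2.77)/(0 − 2.77) = 0.36823
t = −τ ln(…) = 30.244 × 0.99904 = 30.215 min.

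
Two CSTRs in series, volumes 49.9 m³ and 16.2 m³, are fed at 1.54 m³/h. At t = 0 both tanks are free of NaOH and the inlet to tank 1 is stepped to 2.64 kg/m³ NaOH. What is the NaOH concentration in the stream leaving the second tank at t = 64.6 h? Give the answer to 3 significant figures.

Species balance on tank i: dCᵢ/dt = (Cᵢ₋₁ − Cᵢ)/τᵢ with τᵢ = Vᵢ/Q.
τ₁ = 49.9/1.54 = 32.403 h; τ₂ = 16.2/1.54 = 10.519 h.
Tank 1: C₁ = C_in(1 − e^(−t/τ₁)). Tank 2 (τ₁ ≠ τ₂): C₂ = C_in[1 − (τ₁ e^(−t/τ₁) − τ₂ e^(−t/τ₂))/(τ₁ − τ₂)].
At t = 64.6: e^(−t/τ₁) = 0.13620, e^(−t/τ₂) = 0.0021528.
C₂ = 2.64·[1 − (32.403·0.13620 − 10.519·0.0021528)/(21.883)] = 2.64·0.79937 = 2.1103 kg/m³.

2.11 kg/m³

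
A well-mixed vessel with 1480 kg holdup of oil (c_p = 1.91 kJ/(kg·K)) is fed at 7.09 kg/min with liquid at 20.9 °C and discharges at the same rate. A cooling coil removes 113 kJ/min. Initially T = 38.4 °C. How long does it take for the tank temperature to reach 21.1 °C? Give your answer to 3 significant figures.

231 min

Unsteady energy balance on the tank contents: M c_p dT/dt = ṁ c_p (T_in − T) − 113.
τ = M/ṁ = 208.74 min; T_ss = T_in − Q̇/(ṁ c_p) = 12.556 °C.
T(t) = T_ss + (T₀ − T_ss) e^(−t/τ). Set T = 21.1:
e^(−t/τ) = (21.1 − 12.556)/(38.4 − 12.556) = 0.33061
t = −208.74 · ln(0.33061) = 231.04 min.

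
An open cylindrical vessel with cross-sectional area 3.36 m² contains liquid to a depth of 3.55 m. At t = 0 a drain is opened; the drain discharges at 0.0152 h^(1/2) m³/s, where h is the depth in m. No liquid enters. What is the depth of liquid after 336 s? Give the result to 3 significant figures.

1.26 m

Unsteady balance on liquid volume: A dh/dt = −0.0152 √h.
∫ h^(−1/2) dh = −(0.0152/A) ∫ dt, giving 2√h = 2√h₀ − (0.0152/A) t.
√h = √3.55 − 0.0152·336/(2·3.36) = 1.8841 − 0.76000 = 1.1241.
h = 1.1241² = 1.2637 m.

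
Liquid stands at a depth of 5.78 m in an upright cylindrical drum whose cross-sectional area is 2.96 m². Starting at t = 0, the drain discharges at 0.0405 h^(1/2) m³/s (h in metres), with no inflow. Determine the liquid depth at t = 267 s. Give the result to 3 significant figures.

With no inflow, A dh/dt = −0.0405 √h.
∫ h^(−1/2) dh = −(0.0405/A) ∫ dt, giving 2√h = 2√h₀ − (0.0405/A) t.
√h = √5.78 − 0.0405·267/(2·2.96) = 2.4042 − 1.8266 = 0.57756.
h = 0.57756² = 0.33357 m.

0.334 m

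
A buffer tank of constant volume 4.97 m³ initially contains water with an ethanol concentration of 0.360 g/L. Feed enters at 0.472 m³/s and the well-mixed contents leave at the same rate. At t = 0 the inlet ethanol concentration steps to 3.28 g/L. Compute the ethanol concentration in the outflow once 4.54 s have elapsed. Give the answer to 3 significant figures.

Unsteady species balance (constant V, well mixed): V dC/dt = Q(C_in − C).
So dC/dt = (C_in − C)/τ with τ = V/Q = 4.97/0.472 = 10.530 s.
C approaches C_in exponentially: C(t) = C_in + (C₀ − C_in) e^(−t/τ).
C(4.54) = 3.28 + (0.360 − 3.28)·e^(−4.54/10.530) = 3.28 + (-2.9200)·0.64975 = 1.3827 g/L.

1.38 g/L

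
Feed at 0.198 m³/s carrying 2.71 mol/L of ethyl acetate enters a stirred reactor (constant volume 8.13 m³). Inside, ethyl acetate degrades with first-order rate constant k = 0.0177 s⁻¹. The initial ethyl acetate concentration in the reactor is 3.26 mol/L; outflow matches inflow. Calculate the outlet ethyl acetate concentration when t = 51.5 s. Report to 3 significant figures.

V dC/dt = Q(C_in − C) − k V C.
dC/dt = (Q/V) C_in − (Q/V + k) C; effective rate a = Q/V + k = 0.024354 + 0.0177 = 0.042054 s⁻¹.
C_ss = Q C_in/(Q + kV) = 1.5694 mol/L; C(t) = C_ss + (C₀ − C_ss) e^(−a t).
C(51.5) = 1.5694 + (1.6906)·e^(−0.042054·51.5) = 1.5694 + (1.6906)·0.11466 = 1.7632 mol/L.

1.76 mol/L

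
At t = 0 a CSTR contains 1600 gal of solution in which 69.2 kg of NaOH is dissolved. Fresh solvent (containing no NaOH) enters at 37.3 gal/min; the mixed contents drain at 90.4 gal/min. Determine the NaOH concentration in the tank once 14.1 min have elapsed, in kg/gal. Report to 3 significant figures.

Total volume: dV/dt = Q_in − Q_out = -53.100 gal/min, so V(t) = 1600 − 53.100 t and V(14.1) = 851.29 gal.
Solute balance: dm/dt = 0 − Q_out C = −Q_out m/V(t).
Separate: dm/m = −Q_out dt/V(t) ⇒ ln(m/m₀) = −(Q_out/(Q_in−Q_out)) ln(V/V₀).
m = m₀ (V₀/V)^(Q_out/(Q_in−Q_out)) = 69.2 × (1600/851.29)^(-1.7024) = 23.635 kg.
C = m/V = 23.635/851.29 = 0.027764 kg/gal.

0.0278 kg/gal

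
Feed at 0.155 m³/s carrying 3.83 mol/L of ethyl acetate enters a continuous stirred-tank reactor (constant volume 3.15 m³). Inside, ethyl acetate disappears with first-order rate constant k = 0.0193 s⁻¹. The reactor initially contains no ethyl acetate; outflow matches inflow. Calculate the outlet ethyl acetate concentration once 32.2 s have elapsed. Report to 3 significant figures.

Accumulation = in − out − consumed: V dC/dt = Q C_in − Q C − k V C.
This is linear with rate a = Q/V + k = 0.068506 s⁻¹.
C_ss = Q C_in/(Q + kV) = 2.7510 mol/L; C(t) = C_ss + (C₀ − C_ss) e^(−a t).
C(32.2) = 2.7510 + (-2.7510)·e^(−0.068506·32.2) = 2.7510 + (-2.7510)·0.11015 = 2.4480 mol/L.

2.45 mol/L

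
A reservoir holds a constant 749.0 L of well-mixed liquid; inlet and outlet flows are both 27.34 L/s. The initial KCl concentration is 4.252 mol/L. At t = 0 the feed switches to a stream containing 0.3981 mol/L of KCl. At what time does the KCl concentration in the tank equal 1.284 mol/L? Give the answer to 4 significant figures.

Species balance: V dC/dt = Q(C_in − C) ⇒ τ = V/Q = 27.3958 s.
C(t) = C_in + (C₀ − C_in) e^(−t/τ). Set C = 1.284 and solve for t:
e^(−t/τ) = (C − C_in)/(C₀ − C_in) = (1.284 − 0.3981)/(4.252 − 0.3981) = 0.229871
t = −τ ln(…) = 27.3958 × 1.47024 = 40.2783 s.

40.28 s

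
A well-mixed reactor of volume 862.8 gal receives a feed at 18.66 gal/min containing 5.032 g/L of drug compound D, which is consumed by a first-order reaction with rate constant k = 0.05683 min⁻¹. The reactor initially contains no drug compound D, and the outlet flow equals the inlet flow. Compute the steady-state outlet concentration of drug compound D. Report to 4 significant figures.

1.387 g/L

V dC/dt = Q(C_in − C) − k V C.
At steady state: 0 = Q C_in − (Q + kV) C_ss, so C_ss = Q C_in/(Q + kV).
C_ss = 18.66·5.032/(18.66 + 0.05683·862.8) = 93.8971/67.6929 = 1.38710 g/L.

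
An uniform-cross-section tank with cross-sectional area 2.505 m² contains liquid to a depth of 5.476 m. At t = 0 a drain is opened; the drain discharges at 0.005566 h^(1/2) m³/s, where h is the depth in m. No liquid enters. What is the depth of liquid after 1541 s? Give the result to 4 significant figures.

Accumulation of liquid (constant cross-section A): A dh/dt = −0.005566 √h.
∫ h^(−1/2) dh = −(0.005566/A) ∫ dt, giving 2√h = 2√h₀ − (0.005566/A) t.
√h = √5.476 − 0.005566·1541/(2·2.505) = 2.34009 − 1.71202 = 0.628068.
h = 0.628068² = 0.394470 m.

0.3945 m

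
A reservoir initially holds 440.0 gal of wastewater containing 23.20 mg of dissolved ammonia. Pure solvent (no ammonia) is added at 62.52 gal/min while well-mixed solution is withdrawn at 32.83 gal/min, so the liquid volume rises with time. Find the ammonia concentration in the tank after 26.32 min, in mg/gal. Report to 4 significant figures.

Let m(t) be the amount of ammonia. Volume: V(t) = V₀ + (Q_in − Q_out) t = 440.0 + 29.6900 t; V(26.32) = 1221.44 gal.
Solute balance: dm/dt = 0 − Q_out C = −Q_out m/V(t).
dm/m = −Q_out dt/(V₀ + 29.6900 t); integrating gives ln(m/m₀) = −(Q_out/(Q_in−Q_out)) ln(V/V₀).
m = m₀ (V₀/V)^(Q_out/(Q_in−Q_out)) = 23.20 × (440.0/1221.44)^(1.10576) = 7.50192 mg.
C = m/V = 7.50192/1221.44 = 0.00614186 mg/gal.

0.006142 mg/gal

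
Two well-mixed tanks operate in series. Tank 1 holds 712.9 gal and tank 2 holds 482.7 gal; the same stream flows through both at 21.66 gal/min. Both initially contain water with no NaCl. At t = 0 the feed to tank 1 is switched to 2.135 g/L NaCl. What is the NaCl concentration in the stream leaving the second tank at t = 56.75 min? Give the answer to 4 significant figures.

Species balance on tank i: dCᵢ/dt = (Cᵢ₋₁ − Cᵢ)/τᵢ with τᵢ = Vᵢ/Q.
τ₁ = 712.9/21.66 = 32.9132 min; τ₂ = 482.7/21.66 = 22.2853 min.
Tank 1: C₁ = C_in(1 − e^(−t/τ₁)). Tank 2 (τ₁ ≠ τ₂): C₂ = C_in[1 − (τ₁ e^(−t/τ₁) − τ₂ e^(−t/τ₂))/(τ₁ − τ₂)].
At t = 56.75: e^(−t/τ₁) = 0.178310, e^(−t/τ₂) = 0.0783539.
C₂ = 2.135·[1 − (32.9132·0.178310 − 22.2853·0.0783539)/(10.6279)] = 2.135·0.612095 = 1.30682 g/L.

1.307 g/L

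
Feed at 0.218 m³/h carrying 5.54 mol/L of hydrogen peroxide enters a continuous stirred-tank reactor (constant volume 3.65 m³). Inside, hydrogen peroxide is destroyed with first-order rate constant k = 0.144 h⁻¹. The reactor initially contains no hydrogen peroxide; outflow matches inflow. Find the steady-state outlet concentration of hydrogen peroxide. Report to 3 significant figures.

V dC/dt = Q(C_in − C) − k V C.
Steady state (dC/dt = 0): C_ss = Q C_in/(Q + kV) = C_in/(1 + kV/Q).
C_ss = 0.218·5.54/(0.218 + 0.144·3.65) = 1.2077/0.74360 = 1.6242 mol/L.

1.62 mol/L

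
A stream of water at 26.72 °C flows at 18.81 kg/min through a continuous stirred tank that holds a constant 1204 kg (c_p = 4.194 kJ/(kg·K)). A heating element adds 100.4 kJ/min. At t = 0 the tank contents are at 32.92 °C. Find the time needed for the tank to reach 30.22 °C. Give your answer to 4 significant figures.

Energy balance: M c_p dT/dt = ṁ c_p (T_in − T) + 100.4.
τ = M/ṁ = 64.0085 min; T_ss = T_in + Q̇/(ṁ c_p) = 27.9927 °C.
T(t) = T_ss + (T₀ − T_ss) e^(−t/τ). Set T = 30.22:
e^(−t/τ) = (30.22 − 27.9927)/(32.92 − 27.9927) = 0.452036
t = −64.0085 · ln(0.452036) = 50.8224 min.

50.82 min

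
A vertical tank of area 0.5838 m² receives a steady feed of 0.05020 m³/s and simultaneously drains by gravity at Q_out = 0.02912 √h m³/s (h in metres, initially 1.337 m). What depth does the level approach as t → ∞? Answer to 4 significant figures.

Level balance: A dh/dt = 0.05020 − 0.02912 √h. Setting dh/dt = 0:
Q_in = 0.02912 √h_ss ⇒ √h_ss = 0.05020/0.02912 = 1.72390.
h_ss = 1.72390² = 2.97183 m. (Since h₀ = 1.337 m < h_ss, the level will rise toward this value.)

2.972 m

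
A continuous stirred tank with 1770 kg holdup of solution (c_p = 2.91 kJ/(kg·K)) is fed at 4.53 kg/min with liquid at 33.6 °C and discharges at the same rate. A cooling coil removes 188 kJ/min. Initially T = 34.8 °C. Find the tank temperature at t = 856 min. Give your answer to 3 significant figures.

Energy balance: M c_p dT/dt = ṁ c_p (T_in − T) − 188.
Rearrange: dT/dt = (T_ss − T)/τ with τ = M/ṁ = 390.73 min and T_ss = T_in − Q̇/(ṁ c_p) = 19.338 °C.
Solution: T(t) = T_ss + (T₀ − T_ss) e^(−t/τ).
T(856) = 19.338 + (15.462)·e^(−856/390.73) = 19.338 + (15.462)·0.11183 = 21.068 °C.

21.1 °C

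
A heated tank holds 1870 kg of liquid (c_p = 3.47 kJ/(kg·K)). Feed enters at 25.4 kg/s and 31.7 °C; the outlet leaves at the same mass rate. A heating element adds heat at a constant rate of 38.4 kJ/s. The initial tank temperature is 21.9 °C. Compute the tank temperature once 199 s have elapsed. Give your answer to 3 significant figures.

31.4 °C

Heat balance on the well-mixed liquid: M c_p dT/dt = ṁ c_p (T_in − T) + 38.4.
Rearrange: dT/dt = (T_ss − T)/τ with τ = M/ṁ = 73.622 s and T_ss = T_in + Q̇/(ṁ c_p) = 32.136 °C.
T approaches T_ss exponentially: T(t) = T_ss + (T₀ − T_ss) e^(−t/τ).
T(199) = 32.136 + (-10.236)·e^(−199/73.622) = 32.136 + (-10.236)·0.067005 = 31.450 °C.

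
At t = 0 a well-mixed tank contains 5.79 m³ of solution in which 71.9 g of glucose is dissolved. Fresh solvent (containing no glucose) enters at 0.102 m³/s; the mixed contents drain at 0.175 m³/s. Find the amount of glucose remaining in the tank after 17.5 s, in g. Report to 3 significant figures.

39.6 g

Let m(t) be the amount of glucose. Volume: V(t) = V₀ + (Q_in − Q_out) t = 5.79 − 0.073000 t; V(17.5) = 4.5125 m³.
Solute balance: dm/dt = 0 − Q_out C = −Q_out m/V(t).
Separate: dm/m = −Q_out dt/V(t) ⇒ ln(m/m₀) = −(Q_out/(Q_in−Q_out)) ln(V/V₀).
m = m₀ (V₀/V)^(Q_out/(Q_in−Q_out)) = 71.9 × (5.79/4.5125)^(-2.3973) = 39.555 g.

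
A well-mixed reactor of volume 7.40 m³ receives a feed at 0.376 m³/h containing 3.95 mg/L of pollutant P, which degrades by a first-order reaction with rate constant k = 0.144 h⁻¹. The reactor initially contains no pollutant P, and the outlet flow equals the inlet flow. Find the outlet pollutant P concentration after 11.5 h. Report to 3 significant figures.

0.921 mg/L

Species balance: V dC/dt = Q C_in − Q C − k V C.
dC/dt = (Q/V) C_in − (Q/V + k) C; effective rate a = Q/V + k = 0.050811 + 0.144 = 0.19481 h⁻¹.
C_ss = Q C_in/(Q + kV) = 1.0302 mg/L; C(t) = C_ss + (C₀ − C_ss) e^(−a t).
C(11.5) = 1.0302 + (-1.0302)·e^(−0.19481·11.5) = 1.0302 + (-1.0302)·0.10642 = 0.92060 mg/L.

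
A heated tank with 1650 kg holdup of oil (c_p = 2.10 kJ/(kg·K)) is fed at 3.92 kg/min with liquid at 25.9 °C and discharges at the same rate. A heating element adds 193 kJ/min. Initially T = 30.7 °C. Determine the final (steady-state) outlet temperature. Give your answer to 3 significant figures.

49.3 °C

Energy balance: M c_p dT/dt = ṁ c_p (T_in − T) + 193.
At steady state dT/dt = 0 ⇒ T_ss = T_in + Q̇/(ṁ c_p) = 25.9 + 193/(3.92·2.10) = 49.345 °C.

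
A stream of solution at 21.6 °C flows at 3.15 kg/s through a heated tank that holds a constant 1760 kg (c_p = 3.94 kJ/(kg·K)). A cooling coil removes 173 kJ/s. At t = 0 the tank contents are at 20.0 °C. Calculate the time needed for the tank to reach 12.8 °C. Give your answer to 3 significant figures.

M c_p dT/dt = ṁ c_p (T_in − T) − Q̇.
τ = M/ṁ = 558.73 s; T_ss = T_in − Q̇/(ṁ c_p) = 7.6608 °C.
T(t) = T_ss + (T₀ − T_ss) e^(−t/τ). Set T = 12.8:
e^(−t/τ) = (12.8 − 7.6608)/(20.0 − 7.6608) = 0.41650
t = −558.73 · ln(0.41650) = 489.38 s.

489 s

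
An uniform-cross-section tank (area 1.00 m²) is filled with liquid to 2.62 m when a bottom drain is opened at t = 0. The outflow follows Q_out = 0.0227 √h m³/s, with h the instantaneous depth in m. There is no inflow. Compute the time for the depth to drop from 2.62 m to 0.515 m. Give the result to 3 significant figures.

A dh/dt = −Q_out = −0.0227 √h.
Separate and integrate: 2(√h − √h₀) = −(0.0227/A) t.
t = 2A(√h₀ − √h)/0.0227 = 2·1.00·(√2.62 − √0.515)/0.0227
  = 2.0000 × (1.6186 − 0.71764) / 0.0227 = 79.384 s.

79.4 s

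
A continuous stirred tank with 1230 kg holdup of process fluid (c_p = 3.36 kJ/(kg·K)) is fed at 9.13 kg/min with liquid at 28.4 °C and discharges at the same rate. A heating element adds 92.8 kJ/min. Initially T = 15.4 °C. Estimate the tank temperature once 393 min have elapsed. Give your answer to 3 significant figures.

Heat balance on the well-mixed liquid: M c_p dT/dt = ṁ c_p (T_in − T) + 92.8.
Rearrange: dT/dt = (T_ss − T)/τ with τ = M/ṁ = 134.72 min and T_ss = T_in + Q̇/(ṁ c_p) = 31.425 °C.
This is linear first-order; T(t) = T_ss + (T₀ − T_ss) e^(−t/τ).
T(393) = 31.425 + (-16.025)·e^(−393/134.72) = 31.425 + (-16.025)·0.054088 = 30.558 °C.

30.6 °C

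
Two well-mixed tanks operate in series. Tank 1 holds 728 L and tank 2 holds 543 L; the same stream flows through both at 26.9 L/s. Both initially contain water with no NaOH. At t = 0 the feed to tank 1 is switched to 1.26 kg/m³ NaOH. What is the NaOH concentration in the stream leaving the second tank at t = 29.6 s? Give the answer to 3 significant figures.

0.453 kg/m³

Each tank obeys Vᵢ dCᵢ/dt = Q(Cᵢ₋₁ − Cᵢ), so τᵢ = Vᵢ/Q.
τ₁ = 728/26.9 = 27.063 s; τ₂ = 543/26.9 = 20.186 s.
Tank 1: C₁ = C_in(1 − e^(−t/τ₁)). Tank 2 (τ₁ ≠ τ₂): C₂ = C_in[1 − (τ₁ e^(−t/τ₁) − τ₂ e^(−t/τ₂))/(τ₁ − τ₂)].
At t = 29.6: e^(−t/τ₁) = 0.33496, e^(−t/τ₂) = 0.23076.
C₂ = 1.26·[1 − (27.063·0.33496 − 20.186·0.23076)/(6.8773)] = 1.26·0.35919 = 0.45258 kg/m³.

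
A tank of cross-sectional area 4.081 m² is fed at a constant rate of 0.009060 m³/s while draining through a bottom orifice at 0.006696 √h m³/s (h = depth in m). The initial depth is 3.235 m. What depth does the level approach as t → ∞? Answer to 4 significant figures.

1.831 m

A dh/dt = Q_in − 0.006696 √h. Steady state requires inflow = outflow:
Q_in = 0.006696 √h_ss ⇒ √h_ss = 0.009060/0.006696 = 1.35305.
h_ss = 1.35305² = 1.83074 m. (Since h₀ = 3.235 m > h_ss, the level will fall toward this value.)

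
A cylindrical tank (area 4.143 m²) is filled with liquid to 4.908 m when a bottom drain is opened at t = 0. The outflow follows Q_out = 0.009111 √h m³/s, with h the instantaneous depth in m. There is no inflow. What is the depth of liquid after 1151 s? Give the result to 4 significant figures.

0.9021 m

With no inflow, A dh/dt = −0.009111 √h.
Separate and integrate: 2(√h − √h₀) = −(0.009111/A) t.
√h = √4.908 − 0.009111·1151/(2·4.143) = 2.21540 − 1.26560 = 0.949801.
h = 0.949801² = 0.902121 m.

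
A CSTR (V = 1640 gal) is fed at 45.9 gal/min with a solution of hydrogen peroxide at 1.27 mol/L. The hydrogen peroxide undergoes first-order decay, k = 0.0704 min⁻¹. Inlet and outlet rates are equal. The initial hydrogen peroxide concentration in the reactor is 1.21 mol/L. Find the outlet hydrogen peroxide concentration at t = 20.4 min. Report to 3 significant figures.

V dC/dt = Q(C_in − C) − k V C.
dC/dt = (Q/V) C_in − (Q/V + k) C; effective rate a = Q/V + k = 0.027988 + 0.0704 = 0.098388 min⁻¹.
C_ss = Q C_in/(Q + kV) = 0.36127 mol/L; C(t) = C_ss + (C₀ − C_ss) e^(−a t).
C(20.4) = 0.36127 + (0.84873)·e^(−0.098388·20.4) = 0.36127 + (0.84873)·0.13438 = 0.47532 mol/L.

0.475 mol/L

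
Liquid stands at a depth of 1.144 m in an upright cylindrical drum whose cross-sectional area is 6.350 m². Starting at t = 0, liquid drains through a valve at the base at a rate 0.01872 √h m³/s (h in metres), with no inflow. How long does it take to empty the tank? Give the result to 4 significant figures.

725.6 s

With no inflow, A dh/dt = −0.01872 √h.
This is separable: 2 d(√h)/dt = −0.01872/A, so √h = √h₀ − (0.01872/(2A)) t.
Set h = 0: 2√h₀ = (0.01872/A) t_empty ⇒ t_empty = 2A√h₀/0.01872.
t_empty = 2·6.350·√1.144/0.01872 = 12.7000·1.06958/0.01872 = 725.623 s.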